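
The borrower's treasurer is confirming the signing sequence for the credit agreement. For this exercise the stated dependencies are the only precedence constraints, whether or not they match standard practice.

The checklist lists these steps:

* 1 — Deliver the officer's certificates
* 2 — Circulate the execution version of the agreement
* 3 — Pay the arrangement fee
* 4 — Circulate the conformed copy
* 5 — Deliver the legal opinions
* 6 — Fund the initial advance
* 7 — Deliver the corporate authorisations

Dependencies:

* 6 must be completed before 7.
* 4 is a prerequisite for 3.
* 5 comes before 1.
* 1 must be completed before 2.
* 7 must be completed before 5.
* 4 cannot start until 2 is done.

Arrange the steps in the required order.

6 is the only step with nothing outstanding, so it goes first.
7 needed 6, now all done → 7.
That leaves 5 as the only ready step → 5.
1 needed 5, now all done → 1.
2 needed 1, now all done → 2.
4 needed 2, now all done → 4.
3 needed 4, now all done → 3.

6 → 7 → 5 → 1 → 2 → 4 → 3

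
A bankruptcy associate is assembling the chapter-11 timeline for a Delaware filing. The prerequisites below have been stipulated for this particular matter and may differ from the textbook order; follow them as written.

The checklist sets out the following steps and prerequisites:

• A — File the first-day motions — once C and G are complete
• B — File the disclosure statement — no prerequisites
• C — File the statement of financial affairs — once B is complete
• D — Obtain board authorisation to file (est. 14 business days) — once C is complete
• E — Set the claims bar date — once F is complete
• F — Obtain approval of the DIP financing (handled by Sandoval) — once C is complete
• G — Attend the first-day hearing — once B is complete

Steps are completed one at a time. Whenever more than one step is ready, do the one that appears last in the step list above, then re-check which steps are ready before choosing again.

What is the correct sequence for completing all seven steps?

B, G, C, F, E, D, A

Only B has no prerequisites, so it is first.
G and C are both available; G is listed later → G.
C needed B, now all done → C.
F, D and A are all available; F is listed later → F.
E, D and A are all available; E is listed later → E.
Now D and A have their prerequisites met. D is listed later, so D next.
A needed G and C, now all done → A.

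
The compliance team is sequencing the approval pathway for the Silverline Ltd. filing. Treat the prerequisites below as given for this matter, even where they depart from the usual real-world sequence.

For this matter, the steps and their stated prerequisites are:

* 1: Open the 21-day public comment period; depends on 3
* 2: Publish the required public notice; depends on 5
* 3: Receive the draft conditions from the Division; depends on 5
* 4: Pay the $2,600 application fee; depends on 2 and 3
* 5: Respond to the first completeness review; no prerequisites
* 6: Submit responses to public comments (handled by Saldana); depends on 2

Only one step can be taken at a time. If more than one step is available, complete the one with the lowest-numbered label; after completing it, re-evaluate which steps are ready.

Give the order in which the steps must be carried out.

5 2 3 1 4 6

5 is the only step with nothing outstanding, so it goes first.
2 and 3 are both available; 2 has the earlier label → 2.
Ready: 3 and 6. 3 has the earlier label → 3.
Ready: 1, 4 and 6. 1 has the earlier label → 1.
4 and 6 are both available; 4 has the earlier label → 4.
6 needed 2, now all done → 6.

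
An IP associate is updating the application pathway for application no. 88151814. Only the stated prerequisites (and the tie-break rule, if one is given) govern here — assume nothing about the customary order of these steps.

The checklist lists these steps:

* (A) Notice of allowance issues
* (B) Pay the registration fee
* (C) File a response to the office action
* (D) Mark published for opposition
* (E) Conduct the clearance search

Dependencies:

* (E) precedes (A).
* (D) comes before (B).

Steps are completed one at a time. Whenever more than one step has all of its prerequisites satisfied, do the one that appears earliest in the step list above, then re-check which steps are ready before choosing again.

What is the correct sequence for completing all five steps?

(C) (D) (B) (E) (A)

Nothing is required for (C), (D) and (E). (C) is listed earlier → (C) first.
(D) and (E) are both available; (D) is listed earlier → (D).
(B) now also ready, so the ready set is {(B), (E)}; (B) is listed earlier → (B).
That leaves (E) as the only ready step → (E).
(A) needed (E), now all done → (A).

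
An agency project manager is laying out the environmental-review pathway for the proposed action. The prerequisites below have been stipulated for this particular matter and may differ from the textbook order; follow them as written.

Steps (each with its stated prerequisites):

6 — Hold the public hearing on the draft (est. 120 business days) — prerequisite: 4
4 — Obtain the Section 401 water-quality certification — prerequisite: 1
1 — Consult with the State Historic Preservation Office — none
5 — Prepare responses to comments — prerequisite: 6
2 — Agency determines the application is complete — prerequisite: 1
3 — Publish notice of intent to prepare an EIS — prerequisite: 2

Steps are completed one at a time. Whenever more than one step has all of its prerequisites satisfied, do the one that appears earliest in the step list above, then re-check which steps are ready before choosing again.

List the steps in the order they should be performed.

1, 4, 6, 5, 2, 3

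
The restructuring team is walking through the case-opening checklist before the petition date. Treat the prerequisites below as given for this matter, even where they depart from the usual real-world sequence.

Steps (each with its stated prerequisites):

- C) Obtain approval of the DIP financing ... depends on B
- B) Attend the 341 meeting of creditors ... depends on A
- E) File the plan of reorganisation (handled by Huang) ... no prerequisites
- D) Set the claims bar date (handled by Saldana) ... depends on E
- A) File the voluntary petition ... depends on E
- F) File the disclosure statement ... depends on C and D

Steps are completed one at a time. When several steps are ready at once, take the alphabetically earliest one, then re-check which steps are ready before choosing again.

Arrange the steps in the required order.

E → A → B → C → D → F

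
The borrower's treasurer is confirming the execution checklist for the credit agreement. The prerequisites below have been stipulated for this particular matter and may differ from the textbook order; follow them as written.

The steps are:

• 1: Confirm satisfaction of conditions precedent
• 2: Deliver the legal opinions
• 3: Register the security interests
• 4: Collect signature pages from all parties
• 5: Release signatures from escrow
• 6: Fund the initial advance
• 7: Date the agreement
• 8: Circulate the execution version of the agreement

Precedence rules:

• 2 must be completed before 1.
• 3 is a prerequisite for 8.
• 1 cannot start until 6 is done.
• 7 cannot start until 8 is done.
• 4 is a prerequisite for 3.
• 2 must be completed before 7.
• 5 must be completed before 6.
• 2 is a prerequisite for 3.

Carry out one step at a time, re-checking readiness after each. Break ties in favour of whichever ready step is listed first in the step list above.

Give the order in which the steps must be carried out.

2 → 4 → 3 → 5 → 6 → 1 → 8 → 7

2, 4 and 5 have no prerequisites; 2 is listed earlier, so 2 is first.
Now 4 and 5 have their prerequisites met. 4 is listed earlier, so 4 next.
Ready: 3 and 5. 3 is listed earlier → 3.
Ready: 5 and 8. 5 is listed earlier → 5.
6 now also ready, so the ready set is {6, 8}; 6 is listed earlier → 6.
1 now also ready, so the ready set is {1, 8}; 1 is listed earlier → 1.
That leaves 8 as the only ready step → 8.
7 needed 2 and 8, now all done → 7.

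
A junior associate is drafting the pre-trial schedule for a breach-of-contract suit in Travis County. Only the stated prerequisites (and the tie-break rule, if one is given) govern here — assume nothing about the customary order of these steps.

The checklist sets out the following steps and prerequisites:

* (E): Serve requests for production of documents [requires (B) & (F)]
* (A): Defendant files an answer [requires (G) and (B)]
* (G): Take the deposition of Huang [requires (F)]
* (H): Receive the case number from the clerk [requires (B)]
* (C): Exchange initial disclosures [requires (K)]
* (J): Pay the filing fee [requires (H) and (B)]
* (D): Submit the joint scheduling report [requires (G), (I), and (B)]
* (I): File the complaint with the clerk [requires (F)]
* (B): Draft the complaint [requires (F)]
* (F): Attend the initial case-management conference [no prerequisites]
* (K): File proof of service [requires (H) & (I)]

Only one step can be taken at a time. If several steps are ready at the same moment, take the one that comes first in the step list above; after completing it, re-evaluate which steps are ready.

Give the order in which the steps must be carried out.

(F) (G) (I) (B) (E) (A) (H) (J) (D) (K) (C)

(F) is the only step with nothing outstanding, so it goes first.
Now (G), (I) and (B) have their prerequisites met. (G) is listed earlier, so (G) next.
(I) and (B) are both available; (I) is listed earlier → (I).
Next only (B) has its prerequisites met → (B).
Now (E), (A), (H) and (D) have their prerequisites met. (E) is listed earlier, so (E) next.
Ready: (A), (H) and (D). (A) is listed earlier → (A).
Now (H) and (D) have their prerequisites met. (H) is listed earlier, so (H) next.
(J), (D) and (K) are all available; (J) is listed earlier → (J).
Now (D) and (K) have their prerequisites met. (D) is listed earlier, so (D) next.
(K) is the only step now ready → (K).
(C) is the only step now ready → (C).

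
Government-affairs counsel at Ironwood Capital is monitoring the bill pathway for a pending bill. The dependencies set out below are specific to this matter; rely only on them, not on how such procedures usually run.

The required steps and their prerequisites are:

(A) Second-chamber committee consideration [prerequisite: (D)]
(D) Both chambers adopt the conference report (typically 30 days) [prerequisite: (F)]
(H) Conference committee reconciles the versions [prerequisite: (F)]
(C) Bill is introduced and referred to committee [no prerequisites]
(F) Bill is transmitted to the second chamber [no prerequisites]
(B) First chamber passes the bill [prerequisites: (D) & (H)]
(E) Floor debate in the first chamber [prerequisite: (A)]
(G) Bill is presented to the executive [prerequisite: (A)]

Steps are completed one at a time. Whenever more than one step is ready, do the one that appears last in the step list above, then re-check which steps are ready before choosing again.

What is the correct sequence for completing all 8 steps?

(F) (C) (H) (D) (B) (A) (G) (E)

(F) and (C) have no prerequisites; (F) is listed later, so (F) is first.
(H) and (D) now also ready, so the ready set is {(C), (H), (D)}; (C) is listed later → (C).
(H) and (D) are both available; (H) is listed later → (H).
(D) is the only step now ready → (D).
Now (B) and (A) have their prerequisites met. (B) is listed later, so (B) next.
(A) needed (D), now all done → (A).
Ready: (G) and (E). (G) is listed later → (G).
(E) is the only step now ready → (E).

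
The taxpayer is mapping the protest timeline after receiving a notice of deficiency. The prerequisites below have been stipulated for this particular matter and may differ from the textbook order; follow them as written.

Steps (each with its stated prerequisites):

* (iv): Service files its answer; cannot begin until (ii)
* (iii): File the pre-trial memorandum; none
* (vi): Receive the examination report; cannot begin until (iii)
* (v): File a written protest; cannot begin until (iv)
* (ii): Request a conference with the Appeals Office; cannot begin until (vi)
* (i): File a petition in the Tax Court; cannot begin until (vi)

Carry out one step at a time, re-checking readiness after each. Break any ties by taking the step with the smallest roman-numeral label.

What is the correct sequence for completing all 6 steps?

(iii) has no prerequisites → (iii) first.
(vi) needed (iii), now all done → (vi).
Now (i) and (ii) have their prerequisites met. (i) has the earlier label, so (i) next.
(ii) is the only step now ready → (ii).
(iv) is the only step now ready → (iv).
Next only (v) has its prerequisites met → (v).

(iii) → (vi) → (i) → (ii) → (iv) → (v)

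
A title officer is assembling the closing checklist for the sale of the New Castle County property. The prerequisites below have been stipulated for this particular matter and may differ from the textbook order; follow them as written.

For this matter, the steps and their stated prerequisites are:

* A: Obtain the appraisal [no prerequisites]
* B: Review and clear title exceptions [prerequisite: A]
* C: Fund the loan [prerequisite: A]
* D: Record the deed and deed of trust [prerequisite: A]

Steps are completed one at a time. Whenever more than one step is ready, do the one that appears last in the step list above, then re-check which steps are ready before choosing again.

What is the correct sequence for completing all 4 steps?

A D C B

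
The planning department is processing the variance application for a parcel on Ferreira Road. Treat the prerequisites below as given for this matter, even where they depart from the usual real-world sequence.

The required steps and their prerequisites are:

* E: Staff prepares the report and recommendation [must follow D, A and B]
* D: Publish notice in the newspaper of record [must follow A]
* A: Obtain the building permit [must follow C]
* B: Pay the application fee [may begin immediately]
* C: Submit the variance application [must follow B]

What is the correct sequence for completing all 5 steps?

B C A D E

B is the only step with nothing outstanding, so it goes first.
Next only C has its prerequisites met → C.
A needed C, now all done → A.
D needed A, now all done → D.
E needed D, A and B, now all done → E.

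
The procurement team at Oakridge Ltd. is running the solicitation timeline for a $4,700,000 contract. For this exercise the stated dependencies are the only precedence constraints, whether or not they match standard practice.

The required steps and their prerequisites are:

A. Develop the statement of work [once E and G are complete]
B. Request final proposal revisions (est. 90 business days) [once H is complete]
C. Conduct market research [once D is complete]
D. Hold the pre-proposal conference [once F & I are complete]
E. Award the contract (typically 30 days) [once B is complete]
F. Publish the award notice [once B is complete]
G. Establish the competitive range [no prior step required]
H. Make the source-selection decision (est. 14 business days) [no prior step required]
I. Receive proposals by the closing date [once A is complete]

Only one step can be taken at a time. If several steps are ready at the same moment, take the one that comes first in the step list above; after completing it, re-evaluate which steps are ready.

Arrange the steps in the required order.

G H B E A F I D C

G and H have no prerequisites; G is listed earlier, so G is first.
Next only H has its prerequisites met → H.
B is the only step now ready → B.
E and F are both available; E is listed earlier → E.
Now A and F have their prerequisites met. A is listed earlier, so A next.
I now also ready, so the ready set is {F, I}; F is listed earlier → F.
I is the only step now ready → I.
Next only D has its prerequisites met → D.
That leaves C as the only ready step → C.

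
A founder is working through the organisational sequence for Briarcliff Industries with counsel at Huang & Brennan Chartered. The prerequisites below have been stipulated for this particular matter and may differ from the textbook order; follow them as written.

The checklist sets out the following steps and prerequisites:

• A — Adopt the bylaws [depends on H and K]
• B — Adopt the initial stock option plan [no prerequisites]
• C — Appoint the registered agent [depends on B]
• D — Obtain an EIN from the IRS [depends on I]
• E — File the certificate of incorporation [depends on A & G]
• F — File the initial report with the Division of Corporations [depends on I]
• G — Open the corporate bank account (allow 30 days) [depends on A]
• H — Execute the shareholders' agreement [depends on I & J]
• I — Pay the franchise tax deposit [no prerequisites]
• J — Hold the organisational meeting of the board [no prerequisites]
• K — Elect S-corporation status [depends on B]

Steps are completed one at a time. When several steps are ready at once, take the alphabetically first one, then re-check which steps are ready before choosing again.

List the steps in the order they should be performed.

Nothing is required for B, I and J. B has the earlier label → B first.
C and K now also ready, so the ready set is {C, I, J, K}; C has the earlier label → C.
Now I, J and K have their prerequisites met. I has the earlier label, so I next.
D and F now also ready, so the ready set is {D, F, J, K}; D has the earlier label → D.
Now F, J and K have their prerequisites met. F has the earlier label, so F next.
Now J and K have their prerequisites met. J has the earlier label, so J next.
Now H and K have their prerequisites met. H has the earlier label, so H next.
K is the only step now ready → K.
A is the only step now ready → A.
G needed A, now all done → G.
E needed A and G, now all done → E.

B → C → I → D → F → J → H → K → A → G → E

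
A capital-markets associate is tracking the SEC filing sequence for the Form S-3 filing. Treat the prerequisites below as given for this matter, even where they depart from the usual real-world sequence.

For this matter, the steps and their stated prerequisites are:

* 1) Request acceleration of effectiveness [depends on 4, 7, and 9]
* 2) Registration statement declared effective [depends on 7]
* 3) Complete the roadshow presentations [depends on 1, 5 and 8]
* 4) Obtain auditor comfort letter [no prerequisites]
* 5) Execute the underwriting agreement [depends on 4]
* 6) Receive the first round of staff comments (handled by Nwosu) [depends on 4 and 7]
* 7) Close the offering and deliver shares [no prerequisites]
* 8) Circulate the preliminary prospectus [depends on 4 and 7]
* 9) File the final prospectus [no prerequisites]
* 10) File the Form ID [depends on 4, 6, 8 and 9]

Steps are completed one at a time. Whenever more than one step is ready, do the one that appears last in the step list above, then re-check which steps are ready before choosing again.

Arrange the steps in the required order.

9, 7, 4, 8, 6, 10, 5, 2, 1, 3

9, 7 and 4 have no prerequisites; 9 is listed later, so 9 is first.
7 and 4 are both available; 7 is listed later → 7.
2 now also ready, so the ready set is {4, 2}; 4 is listed later → 4.
8, 6, 5 and 1 now also ready, so the ready set is {8, 6, 5, 2, 1}; 8 is listed later → 8.
Now 6, 5, 2 and 1 have their prerequisites met. 6 is listed later, so 6 next.
10 now also ready, so the ready set is {10, 5, 2, 1}; 10 is listed later → 10.
Now 5, 2 and 1 have their prerequisites met. 5 is listed later, so 5 next.
2 and 1 are both available; 2 is listed later → 2.
1 needed 9, 7 and 4, now all done → 1.
3 needed 8, 5 and 1, now all done → 3.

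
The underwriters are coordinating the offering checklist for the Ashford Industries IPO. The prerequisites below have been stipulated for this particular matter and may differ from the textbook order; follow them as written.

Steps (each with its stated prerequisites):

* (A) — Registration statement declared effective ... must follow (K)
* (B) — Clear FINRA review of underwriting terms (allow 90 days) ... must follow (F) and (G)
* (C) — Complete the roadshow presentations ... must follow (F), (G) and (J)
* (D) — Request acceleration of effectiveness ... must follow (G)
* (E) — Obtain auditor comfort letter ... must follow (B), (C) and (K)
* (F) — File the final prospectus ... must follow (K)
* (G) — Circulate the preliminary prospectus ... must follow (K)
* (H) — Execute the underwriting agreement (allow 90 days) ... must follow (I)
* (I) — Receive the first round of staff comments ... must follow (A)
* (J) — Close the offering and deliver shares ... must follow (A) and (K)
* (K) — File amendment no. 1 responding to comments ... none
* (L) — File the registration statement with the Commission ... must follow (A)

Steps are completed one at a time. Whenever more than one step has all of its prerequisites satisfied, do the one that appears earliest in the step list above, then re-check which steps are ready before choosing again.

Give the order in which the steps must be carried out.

(K) (A) (F) (G) (B) (D) (I) (H) (J) (C) (E) (L)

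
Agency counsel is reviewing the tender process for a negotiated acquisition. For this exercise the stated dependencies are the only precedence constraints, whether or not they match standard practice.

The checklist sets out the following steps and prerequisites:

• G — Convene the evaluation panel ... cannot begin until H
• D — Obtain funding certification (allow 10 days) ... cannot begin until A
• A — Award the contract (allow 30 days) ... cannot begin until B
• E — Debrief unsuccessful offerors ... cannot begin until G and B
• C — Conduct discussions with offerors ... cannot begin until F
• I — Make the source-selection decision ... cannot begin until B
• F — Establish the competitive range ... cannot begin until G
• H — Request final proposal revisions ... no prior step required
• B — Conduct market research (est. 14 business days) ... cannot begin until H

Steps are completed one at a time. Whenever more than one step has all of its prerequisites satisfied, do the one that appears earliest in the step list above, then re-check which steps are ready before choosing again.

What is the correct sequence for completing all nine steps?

H, G, F, C, B, A, D, E, I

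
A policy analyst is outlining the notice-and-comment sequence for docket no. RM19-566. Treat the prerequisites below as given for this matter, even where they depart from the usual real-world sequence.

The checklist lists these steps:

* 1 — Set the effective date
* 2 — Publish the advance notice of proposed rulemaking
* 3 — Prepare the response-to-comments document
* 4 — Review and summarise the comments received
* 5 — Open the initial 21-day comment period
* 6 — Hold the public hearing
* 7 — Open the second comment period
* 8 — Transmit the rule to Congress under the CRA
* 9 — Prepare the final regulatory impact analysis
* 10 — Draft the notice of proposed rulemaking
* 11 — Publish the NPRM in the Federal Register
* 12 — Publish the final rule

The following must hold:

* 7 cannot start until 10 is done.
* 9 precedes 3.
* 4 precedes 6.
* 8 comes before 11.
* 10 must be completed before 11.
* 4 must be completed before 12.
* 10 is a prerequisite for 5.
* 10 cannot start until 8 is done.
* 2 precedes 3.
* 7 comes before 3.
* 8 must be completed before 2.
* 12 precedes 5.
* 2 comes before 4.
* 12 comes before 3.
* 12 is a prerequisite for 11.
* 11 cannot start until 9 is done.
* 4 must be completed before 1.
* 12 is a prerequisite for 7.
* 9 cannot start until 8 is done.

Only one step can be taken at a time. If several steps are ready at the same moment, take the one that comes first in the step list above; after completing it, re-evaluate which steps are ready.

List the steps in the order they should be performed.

8 is the only step with nothing outstanding, so it goes first.
Now 2, 9 and 10 have their prerequisites met. 2 is listed earlier, so 2 next.
Now 4, 9 and 10 have their prerequisites met. 4 is listed earlier, so 4 next.
Ready: 1, 6, 9, 10 and 12. 1 is listed earlier → 1.
Now 6, 9, 10 and 12 have their prerequisites met. 6 is listed earlier, so 6 next.
9, 10 and 12 are all available; 9 is listed earlier → 9.
10 and 12 are both available; 10 is listed earlier → 10.
Next only 12 has its prerequisites met → 12.
Ready: 5, 7 and 11. 5 is listed earlier → 5.
Ready: 7 and 11. 7 is listed earlier → 7.
3 now also ready, so the ready set is {3, 11}; 3 is listed earlier → 3.
11 needed 8, 9, 10 and 12, now all done → 11.

8 2 4 1 6 9 10 12 5 7 3 11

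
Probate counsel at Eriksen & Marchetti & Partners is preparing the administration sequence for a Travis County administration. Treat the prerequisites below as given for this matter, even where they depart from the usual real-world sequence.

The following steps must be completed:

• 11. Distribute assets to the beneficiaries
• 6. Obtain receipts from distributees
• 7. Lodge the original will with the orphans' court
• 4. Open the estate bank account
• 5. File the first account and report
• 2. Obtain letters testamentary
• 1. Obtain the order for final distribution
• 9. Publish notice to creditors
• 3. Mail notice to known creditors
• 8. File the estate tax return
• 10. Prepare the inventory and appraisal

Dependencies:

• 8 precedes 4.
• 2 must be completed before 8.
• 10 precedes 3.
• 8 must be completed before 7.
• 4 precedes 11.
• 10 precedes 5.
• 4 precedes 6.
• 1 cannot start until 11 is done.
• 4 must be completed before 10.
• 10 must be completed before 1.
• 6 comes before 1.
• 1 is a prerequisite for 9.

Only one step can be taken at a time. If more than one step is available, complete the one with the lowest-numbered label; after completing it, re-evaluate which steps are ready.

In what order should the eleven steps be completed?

Only 2 has no prerequisites, so it is first.
That leaves 8 as the only ready step → 8.
Ready: 4 and 7. 4 has the earlier label → 4.
6, 7, 10 and 11 are all available; 6 has the earlier label → 6.
7, 10 and 11 are all available; 7 has the earlier label → 7.
10 and 11 are both available; 10 has the earlier label → 10.
3 and 5 now also ready, so the ready set is {3, 5, 11}; 3 has the earlier label → 3.
Now 5 and 11 have their prerequisites met. 5 has the earlier label, so 5 next.
That leaves 11 as the only ready step → 11.
1 is the only step now ready → 1.
That leaves 9 as the only ready step → 9.

2 → 8 → 4 → 6 → 7 → 10 → 3 → 5 → 11 → 1 → 9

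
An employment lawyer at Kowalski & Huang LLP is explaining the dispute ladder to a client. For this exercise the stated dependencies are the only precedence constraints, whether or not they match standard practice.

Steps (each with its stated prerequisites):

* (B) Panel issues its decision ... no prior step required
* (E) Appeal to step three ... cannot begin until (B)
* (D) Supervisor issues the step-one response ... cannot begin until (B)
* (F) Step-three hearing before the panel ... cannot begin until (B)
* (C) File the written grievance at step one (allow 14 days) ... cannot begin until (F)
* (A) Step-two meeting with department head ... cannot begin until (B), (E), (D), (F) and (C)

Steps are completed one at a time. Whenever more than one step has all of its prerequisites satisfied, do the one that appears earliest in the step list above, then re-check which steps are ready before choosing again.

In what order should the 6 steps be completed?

(B), (E), (D), (F), (C), (A)

(B) has no prerequisites → (B) first.
Now (E), (D) and (F) have their prerequisites met. (E) is listed earlier, so (E) next.
Ready: (D) and (F). (D) is listed earlier → (D).
(F) needed (B), now all done → (F).
Next only (C) has its prerequisites met → (C).
Next only (A) has its prerequisites met → (A).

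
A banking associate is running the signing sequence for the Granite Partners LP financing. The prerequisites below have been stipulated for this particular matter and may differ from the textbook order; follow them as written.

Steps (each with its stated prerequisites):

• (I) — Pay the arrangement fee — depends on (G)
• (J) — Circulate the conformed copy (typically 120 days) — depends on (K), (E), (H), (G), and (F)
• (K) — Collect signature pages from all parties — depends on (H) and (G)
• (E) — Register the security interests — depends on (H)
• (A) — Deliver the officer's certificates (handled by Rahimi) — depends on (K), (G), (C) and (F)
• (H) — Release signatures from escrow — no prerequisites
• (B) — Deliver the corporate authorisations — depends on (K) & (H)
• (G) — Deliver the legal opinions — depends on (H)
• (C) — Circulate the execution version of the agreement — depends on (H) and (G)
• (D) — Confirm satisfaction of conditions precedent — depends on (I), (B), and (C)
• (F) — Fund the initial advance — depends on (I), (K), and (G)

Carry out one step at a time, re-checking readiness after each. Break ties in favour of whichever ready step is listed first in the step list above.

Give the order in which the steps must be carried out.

(H) has no prerequisites → (H) first.
Ready: (E) and (G). (E) is listed earlier → (E).
(G) needed (H), now all done → (G).
Ready: (I), (K) and (C). (I) is listed earlier → (I).
(K) and (C) are both available; (K) is listed earlier → (K).
(B) and (F) now also ready, so the ready set is {(B), (C), (F)}; (B) is listed earlier → (B).
(C) and (F) are both available; (C) is listed earlier → (C).
(D) now also ready, so the ready set is {(D), (F)}; (D) is listed earlier → (D).
(F) is the only step now ready → (F).
(J) and (A) are both available; (J) is listed earlier → (J).
Next only (A) has its prerequisites met → (A).

(H) (E) (G) (I) (K) (B) (C) (D) (F) (J) (A)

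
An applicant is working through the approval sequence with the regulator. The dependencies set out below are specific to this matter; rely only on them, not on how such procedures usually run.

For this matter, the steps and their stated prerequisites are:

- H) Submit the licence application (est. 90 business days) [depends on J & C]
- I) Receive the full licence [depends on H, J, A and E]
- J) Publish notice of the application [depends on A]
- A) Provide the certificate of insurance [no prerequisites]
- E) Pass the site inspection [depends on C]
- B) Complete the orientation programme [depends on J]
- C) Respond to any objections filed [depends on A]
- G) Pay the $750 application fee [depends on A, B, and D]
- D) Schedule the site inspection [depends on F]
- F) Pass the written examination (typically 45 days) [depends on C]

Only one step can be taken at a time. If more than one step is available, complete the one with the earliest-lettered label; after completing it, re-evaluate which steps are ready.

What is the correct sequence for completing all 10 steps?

A is the only step with nothing outstanding, so it goes first.
Now C and J have their prerequisites met. C has the earlier label, so C next.
E and F now also ready, so the ready set is {E, F, J}; E has the earlier label → E.
F and J are both available; F has the earlier label → F.
D now also ready, so the ready set is {D, J}; D has the earlier label → D.
J is the only step now ready → J.
Now B and H have their prerequisites met. B has the earlier label, so B next.
G now also ready, so the ready set is {G, H}; G has the earlier label → G.
H needed C and J, now all done → H.
Next only I has its prerequisites met → I.

A, C, E, F, D, J, B, G, H, I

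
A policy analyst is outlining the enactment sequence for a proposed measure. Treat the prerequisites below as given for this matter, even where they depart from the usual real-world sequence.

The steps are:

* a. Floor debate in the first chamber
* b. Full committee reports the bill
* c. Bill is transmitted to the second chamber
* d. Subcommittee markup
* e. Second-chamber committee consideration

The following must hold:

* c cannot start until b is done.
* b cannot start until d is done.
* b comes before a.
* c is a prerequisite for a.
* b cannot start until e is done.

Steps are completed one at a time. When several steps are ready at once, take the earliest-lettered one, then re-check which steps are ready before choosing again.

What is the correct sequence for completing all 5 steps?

d, e, b, c, a

Nothing is required for d and e. d has the earlier label → d first.
Next only e has its prerequisites met → e.
b is the only step now ready → b.
c is the only step now ready → c.
a needed b and c, now all done → a.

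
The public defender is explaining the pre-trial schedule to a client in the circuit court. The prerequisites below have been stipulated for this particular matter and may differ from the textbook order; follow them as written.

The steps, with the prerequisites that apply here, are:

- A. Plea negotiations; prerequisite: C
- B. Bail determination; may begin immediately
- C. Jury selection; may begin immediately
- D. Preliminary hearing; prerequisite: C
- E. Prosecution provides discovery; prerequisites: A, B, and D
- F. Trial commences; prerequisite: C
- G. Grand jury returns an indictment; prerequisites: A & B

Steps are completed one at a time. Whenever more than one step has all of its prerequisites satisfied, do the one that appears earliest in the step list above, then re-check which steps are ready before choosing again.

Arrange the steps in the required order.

B C A D E F G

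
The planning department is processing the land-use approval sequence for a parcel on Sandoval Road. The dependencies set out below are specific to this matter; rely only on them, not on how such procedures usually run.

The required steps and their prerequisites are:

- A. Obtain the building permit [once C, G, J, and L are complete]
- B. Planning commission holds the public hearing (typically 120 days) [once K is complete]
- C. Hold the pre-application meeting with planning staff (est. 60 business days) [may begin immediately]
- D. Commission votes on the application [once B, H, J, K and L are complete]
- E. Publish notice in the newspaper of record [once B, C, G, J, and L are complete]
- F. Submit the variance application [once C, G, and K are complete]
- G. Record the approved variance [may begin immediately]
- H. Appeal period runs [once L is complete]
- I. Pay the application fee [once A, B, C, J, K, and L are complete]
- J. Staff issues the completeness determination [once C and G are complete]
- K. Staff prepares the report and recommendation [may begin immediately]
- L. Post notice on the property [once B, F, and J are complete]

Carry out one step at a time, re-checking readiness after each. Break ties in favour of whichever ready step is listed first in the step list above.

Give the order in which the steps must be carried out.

Nothing is required for C, G and K. C is listed earlier → C first.
Now G and K have their prerequisites met. G is listed earlier, so G next.
J and K are both available; J is listed earlier → J.
K is the only step now ready → K.
Ready: B and F. B is listed earlier → B.
F needed C, G and K, now all done → F.
Next only L has its prerequisites met → L.
A, E and H are all available; A is listed earlier → A.
I now also ready, so the ready set is {E, H, I}; E is listed earlier → E.
Now H and I have their prerequisites met. H is listed earlier, so H next.
Now D and I have their prerequisites met. D is listed earlier, so D next.
Next only I has its prerequisites met → I.

C → G → J → K → B → F → L → A → E → H → D → I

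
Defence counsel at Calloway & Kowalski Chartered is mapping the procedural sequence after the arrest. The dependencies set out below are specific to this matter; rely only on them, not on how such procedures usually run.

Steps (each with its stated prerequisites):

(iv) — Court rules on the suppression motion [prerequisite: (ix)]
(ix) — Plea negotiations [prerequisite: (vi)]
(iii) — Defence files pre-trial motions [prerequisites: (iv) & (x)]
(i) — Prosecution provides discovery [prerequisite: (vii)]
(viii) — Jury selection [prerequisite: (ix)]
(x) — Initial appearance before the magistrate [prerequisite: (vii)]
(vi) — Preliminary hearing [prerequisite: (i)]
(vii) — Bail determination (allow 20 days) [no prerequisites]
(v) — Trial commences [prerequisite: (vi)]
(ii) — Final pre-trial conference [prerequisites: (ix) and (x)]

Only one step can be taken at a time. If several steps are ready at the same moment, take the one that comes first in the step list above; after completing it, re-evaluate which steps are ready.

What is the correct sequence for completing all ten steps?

(vii) (i) (x) (vi) (ix) (iv) (iii) (viii) (v) (ii)

Only (vii) has no prerequisites, so it is first.
Ready: (i) and (x). (i) is listed earlier → (i).
(vi) now also ready, so the ready set is {(x), (vi)}; (x) is listed earlier → (x).
(vi) is the only step now ready → (vi).
Now (ix) and (v) have their prerequisites met. (ix) is listed earlier, so (ix) next.
Ready: (iv), (viii), (v) and (ii). (iv) is listed earlier → (iv).
(iii) now also ready, so the ready set is {(iii), (viii), (v), (ii)}; (iii) is listed earlier → (iii).
Now (viii), (v) and (ii) have their prerequisites met. (viii) is listed earlier, so (viii) next.
Ready: (v) and (ii). (v) is listed earlier → (v).
(ii) needed (ix) and (x), now all done → (ii).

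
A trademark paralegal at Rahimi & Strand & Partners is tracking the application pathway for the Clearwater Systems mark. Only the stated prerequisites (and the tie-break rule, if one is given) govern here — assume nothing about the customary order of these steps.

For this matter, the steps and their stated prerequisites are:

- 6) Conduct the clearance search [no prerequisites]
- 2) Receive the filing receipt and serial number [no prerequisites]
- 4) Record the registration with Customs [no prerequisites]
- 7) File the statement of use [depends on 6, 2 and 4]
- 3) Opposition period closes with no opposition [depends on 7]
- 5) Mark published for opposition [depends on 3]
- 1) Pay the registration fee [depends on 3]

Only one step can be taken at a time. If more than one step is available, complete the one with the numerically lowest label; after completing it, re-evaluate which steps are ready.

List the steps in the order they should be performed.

2, 4, 6, 7, 3, 1, 5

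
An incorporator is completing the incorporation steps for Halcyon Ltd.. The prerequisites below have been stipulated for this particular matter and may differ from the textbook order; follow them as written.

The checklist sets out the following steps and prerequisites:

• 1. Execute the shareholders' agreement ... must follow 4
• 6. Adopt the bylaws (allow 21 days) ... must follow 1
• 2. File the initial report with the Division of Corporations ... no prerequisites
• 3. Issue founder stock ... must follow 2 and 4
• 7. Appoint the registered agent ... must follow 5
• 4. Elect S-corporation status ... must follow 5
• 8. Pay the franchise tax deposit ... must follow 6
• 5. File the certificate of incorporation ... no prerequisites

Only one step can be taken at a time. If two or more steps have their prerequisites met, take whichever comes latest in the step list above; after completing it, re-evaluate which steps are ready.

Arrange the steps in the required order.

5, 4, 7, 2, 3, 1, 6, 8

5 and 2 have no prerequisites; 5 is listed later, so 5 is first.
4, 7 and 2 are all available; 4 is listed later → 4.
1 now also ready, so the ready set is {7, 2, 1}; 7 is listed later → 7.
Now 2 and 1 have their prerequisites met. 2 is listed later, so 2 next.
3 now also ready, so the ready set is {3, 1}; 3 is listed later → 3.
Next only 1 has its prerequisites met → 1.
That leaves 6 as the only ready step → 6.
8 is the only step now ready → 8.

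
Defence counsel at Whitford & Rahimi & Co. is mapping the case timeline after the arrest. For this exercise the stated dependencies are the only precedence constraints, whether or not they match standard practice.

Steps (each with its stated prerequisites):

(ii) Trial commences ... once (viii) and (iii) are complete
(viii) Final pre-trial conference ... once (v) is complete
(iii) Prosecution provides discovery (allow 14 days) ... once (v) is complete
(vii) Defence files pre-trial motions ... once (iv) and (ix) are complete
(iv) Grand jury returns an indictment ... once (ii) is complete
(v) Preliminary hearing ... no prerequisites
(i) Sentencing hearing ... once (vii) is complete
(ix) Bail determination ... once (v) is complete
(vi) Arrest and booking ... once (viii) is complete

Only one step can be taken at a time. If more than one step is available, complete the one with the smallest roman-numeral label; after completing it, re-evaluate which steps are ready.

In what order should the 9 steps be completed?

Only (v) has no prerequisites, so it is first.
Ready: (iii), (viii) and (ix). (iii) has the earlier label → (iii).
(viii) and (ix) are both available; (viii) has the earlier label → (viii).
(ii) and (vi) now also ready, so the ready set is {(ii), (vi), (ix)}; (ii) has the earlier label → (ii).
Now (iv), (vi) and (ix) have their prerequisites met. (iv) has the earlier label, so (iv) next.
Now (vi) and (ix) have their prerequisites met. (vi) has the earlier label, so (vi) next.
(ix) needed (v), now all done → (ix).
(vii) needed (iv) and (ix), now all done → (vii).
(i) is the only step now ready → (i).

(v) (iii) (viii) (ii) (iv) (vi) (ix) (vii) (i)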